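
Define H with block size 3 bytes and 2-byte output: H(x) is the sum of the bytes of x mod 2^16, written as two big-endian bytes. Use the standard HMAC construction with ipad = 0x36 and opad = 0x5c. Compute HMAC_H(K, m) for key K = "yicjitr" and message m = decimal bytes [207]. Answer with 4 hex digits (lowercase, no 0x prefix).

Key "yicjitr" = 79 69 63 6a 69 74 72 is 7 bytes > B = 3, so hash it first: H(key) = 02 fe, then zero-pad to 3 bytes: K' = 02 fe 00.
K' ⊕ ipad = 34 c8 36.  K' ⊕ opad = 5e a2 5c.
Inner input = (K'⊕ipad) ∥ m = 34 c8 36 ∥ cf.
Inner hash: sum = 52+200+54+207 = 513 → 02 01.
Outer input = (K'⊕opad) ∥ inner = 5e a2 5c ∥ 02 01.
Outer hash (tag): sum = 94+162+92+2+1 = 351 → 01 5f.

015f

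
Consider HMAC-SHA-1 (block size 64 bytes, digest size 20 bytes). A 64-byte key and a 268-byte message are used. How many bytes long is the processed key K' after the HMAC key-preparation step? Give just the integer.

Key is 64 ≤ 64 bytes, zero-padded: |K'| = 64.

64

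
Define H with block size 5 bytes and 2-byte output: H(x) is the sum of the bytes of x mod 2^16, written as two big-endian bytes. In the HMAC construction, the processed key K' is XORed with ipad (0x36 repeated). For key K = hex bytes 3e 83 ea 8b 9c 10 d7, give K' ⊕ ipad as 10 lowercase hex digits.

358f363636

Key hex bytes 3e 83 ea 8b 9c 10 d7 is 7 bytes > B = 5, so hash it first: H(key) = 03 b9, then zero-pad to 5 bytes: K' = 03 b9 00 00 00.
XOR each byte with 0x36: 03⊕36=35, b9⊕36=8f, 00⊕36=36, 00⊕36=36, 00⊕36=36.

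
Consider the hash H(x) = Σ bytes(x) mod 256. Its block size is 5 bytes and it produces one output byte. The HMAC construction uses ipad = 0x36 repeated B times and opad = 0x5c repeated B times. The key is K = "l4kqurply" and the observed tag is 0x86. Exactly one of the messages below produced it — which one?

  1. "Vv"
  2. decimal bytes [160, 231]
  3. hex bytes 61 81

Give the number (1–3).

Key "l4kqurply" = 6c 34 6b 71 75 72 70 6c 79 is 9 bytes > B = 5, so hash it first: H(key) = b8, then zero-pad to 5 bytes: K' = b8 00 00 00 00.
K' ⊕ ipad = 8e 36 36 36 36; K' ⊕ opad = e4 5c 5c 5c 5c.
m1: inner = H(8e 36 36 36 36 56 76) = 32; tag = H(e4 5c 5c 5c 5c 32) = 86 ← matches
m2: inner = H(8e 36 36 36 36 a0 e7) = ed; tag = H(e4 5c 5c 5c 5c ed) = 41
m3: inner = H(8e 36 36 36 36 61 81) = 48; tag = H(e4 5c 5c 5c 5c 48) = 9c

1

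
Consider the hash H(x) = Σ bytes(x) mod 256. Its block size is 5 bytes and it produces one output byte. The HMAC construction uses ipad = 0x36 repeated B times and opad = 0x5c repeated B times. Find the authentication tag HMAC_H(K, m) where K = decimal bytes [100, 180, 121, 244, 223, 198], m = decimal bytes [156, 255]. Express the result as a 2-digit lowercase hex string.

75

Key decimal bytes [100, 180, 121, 244, 223, 198] = 64 b4 79 f4 df c6 is 6 bytes > B = 5, so hash it first: H(key) = 2a, then zero-pad to 5 bytes: K' = 2a 00 00 00 00.
K' ⊕ ipad = 1c 36 36 36 36.  K' ⊕ opad = 76 5c 5c 5c 5c.
Inner input = (K'⊕ipad) ∥ m = 1c 36 36 36 36 ∥ 9c ff.
Inner hash: sum = 28+54+54+54+54+156+255 = 655; mod 256 = 143 → 8f.
Outer input = (K'⊕opad) ∥ inner = 76 5c 5c 5c 5c ∥ 8f.
Outer hash (tag): sum = 118+92+92+92+92+143 = 629; mod 256 = 117 → 75.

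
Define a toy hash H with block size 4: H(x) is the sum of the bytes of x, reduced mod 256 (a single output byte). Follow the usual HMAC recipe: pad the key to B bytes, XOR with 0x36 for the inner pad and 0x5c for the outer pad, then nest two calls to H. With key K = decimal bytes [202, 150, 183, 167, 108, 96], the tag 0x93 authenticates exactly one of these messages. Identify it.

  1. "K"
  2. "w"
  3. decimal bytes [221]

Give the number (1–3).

Key decimal bytes [202, 150, 183, 167, 108, 96] = ca 96 b7 a7 6c 60 is 6 bytes > B = 4, so hash it first: H(key) = 8a, then zero-pad to 4 bytes: K' = 8a 00 00 00.
K' ⊕ ipad = bc 36 36 36; K' ⊕ opad = d6 5c 5c 5c.
m1: inner = H(bc 36 36 36 4b) = a9; tag = H(d6 5c 5c 5c a9) = 93 ← matches
m2: inner = H(bc 36 36 36 77) = d5; tag = H(d6 5c 5c 5c d5) = bf
m3: inner = H(bc 36 36 36 dd) = 3b; tag = H(d6 5c 5c 5c 3b) = 25

1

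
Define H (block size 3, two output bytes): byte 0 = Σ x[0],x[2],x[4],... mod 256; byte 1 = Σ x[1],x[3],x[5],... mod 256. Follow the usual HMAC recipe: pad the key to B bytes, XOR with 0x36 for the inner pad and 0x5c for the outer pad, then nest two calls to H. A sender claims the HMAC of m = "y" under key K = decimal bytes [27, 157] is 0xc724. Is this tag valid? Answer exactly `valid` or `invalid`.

valid

Key decimal bytes [27, 157] = 1b 9d is 2 bytes ≤ B = 3; zero-pad to 3 bytes: K' = 1b 9d 00.
K' ⊕ ipad = 2d ab 36; K' ⊕ opad = 47 c1 5c.
Inner hash: even-index sum = 99 mod 256 = 99; odd-index sum = 292 mod 256 = 36 → 63 24.
Outer hash (recomputed tag): even-index sum = 199 mod 256 = 199; odd-index sum = 292 mod 256 = 36 → c7 24.
Recomputed tag = c724; claimed = c724 → match.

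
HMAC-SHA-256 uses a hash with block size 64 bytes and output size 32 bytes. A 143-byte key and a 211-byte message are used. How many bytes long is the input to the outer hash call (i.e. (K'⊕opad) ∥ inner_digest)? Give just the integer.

Key is 143 > 64 bytes, so it is hashed to 32 bytes then zero-padded to 64: |K'| = 64.
Outer input = (K'⊕opad) ∥ H(inner) → 64 + 32 = 96 bytes.

96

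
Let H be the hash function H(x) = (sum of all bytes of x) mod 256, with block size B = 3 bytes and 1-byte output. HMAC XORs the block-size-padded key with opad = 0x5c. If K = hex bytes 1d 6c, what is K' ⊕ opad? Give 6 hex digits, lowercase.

Key hex bytes 1d 6c is 2 bytes ≤ B = 3; zero-pad to 3 bytes: K' = 1d 6c 00.
XOR each byte with 0x5c: 1d⊕5c=41, 6c⊕5c=30, 00⊕5c=5c.

41305c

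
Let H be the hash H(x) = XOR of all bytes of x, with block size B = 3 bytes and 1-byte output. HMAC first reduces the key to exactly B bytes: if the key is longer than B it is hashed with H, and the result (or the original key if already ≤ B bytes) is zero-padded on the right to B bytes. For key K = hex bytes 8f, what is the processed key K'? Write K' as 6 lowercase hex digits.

Key hex bytes 8f is 1 byte ≤ B = 3; zero-pad to 3 bytes: K' = 8f 00 00.

8f0000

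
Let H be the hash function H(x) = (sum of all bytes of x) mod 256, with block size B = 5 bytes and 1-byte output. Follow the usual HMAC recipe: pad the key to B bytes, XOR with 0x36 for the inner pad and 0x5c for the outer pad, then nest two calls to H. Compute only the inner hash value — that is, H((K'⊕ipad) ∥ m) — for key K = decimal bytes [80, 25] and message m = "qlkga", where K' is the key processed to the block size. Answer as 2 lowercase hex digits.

Key decimal bytes [80, 25] = 50 19 is 2 bytes ≤ B = 5; zero-pad to 5 bytes: K' = 50 19 00 00 00.
K' ⊕ ipad = 66 2f 36 36 36.
Inner input = 66 2f 36 36 36 ∥ 71 6c 6b 67 61.
Inner hash: sum = 102+47+54+54+54+113+108+107+103+97 = 839; mod 256 = 71 → 47.

47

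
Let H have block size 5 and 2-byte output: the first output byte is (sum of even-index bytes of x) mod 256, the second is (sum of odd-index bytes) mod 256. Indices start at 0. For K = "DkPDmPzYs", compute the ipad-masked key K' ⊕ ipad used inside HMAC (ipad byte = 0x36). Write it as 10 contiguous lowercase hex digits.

Key "DkPDmPzYs" = 44 6b 50 44 6d 50 7a 59 73 is 9 bytes > B = 5, so hash it first: H(key) = ee 58, then zero-pad to 5 bytes: K' = ee 58 00 00 00.
XOR each byte with 0x36: ee⊕36=d8, 58⊕36=6e, 00⊕36=36, 00⊕36=36, 00⊕36=36.

d86e363636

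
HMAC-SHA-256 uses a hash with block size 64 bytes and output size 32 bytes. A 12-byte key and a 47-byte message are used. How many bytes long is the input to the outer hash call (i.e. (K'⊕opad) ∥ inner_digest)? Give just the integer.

96

Key is 12 ≤ 64 bytes, zero-padded: |K'| = 64.
Outer input = (K'⊕opad) ∥ H(inner) → 64 + 32 = 96 bytes.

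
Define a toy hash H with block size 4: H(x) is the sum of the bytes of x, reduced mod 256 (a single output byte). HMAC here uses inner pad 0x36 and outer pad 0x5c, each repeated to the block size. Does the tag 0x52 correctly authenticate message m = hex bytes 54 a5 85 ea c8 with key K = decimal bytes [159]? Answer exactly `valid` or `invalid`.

Key decimal bytes [159] = 9f is 1 byte ≤ B = 4; zero-pad to 4 bytes: K' = 9f 00 00 00.
K' ⊕ ipad = a9 36 36 36; K' ⊕ opad = c3 5c 5c 5c.
Inner hash: sum = 169+54+54+54+84+165+133+234+200 = 1147; mod 256 = 123 → 7b.
Outer hash (recomputed tag): sum = 195+92+92+92+123 = 594; mod 256 = 82 → 52.
Recomputed tag = 52; claimed = 52 → match.

valid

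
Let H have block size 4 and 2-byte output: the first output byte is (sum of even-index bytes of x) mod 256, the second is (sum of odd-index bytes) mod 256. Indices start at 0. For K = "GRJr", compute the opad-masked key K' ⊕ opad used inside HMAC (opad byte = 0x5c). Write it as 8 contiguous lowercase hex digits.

Key "GRJr" = 47 52 4a 72 is exactly B = 4 bytes: K' = 47 52 4a 72.
XOR each byte with 0x5c: 47⊕5c=1b, 52⊕5c=0e, 4a⊕5c=16, 72⊕5c=2e.

1b0e162e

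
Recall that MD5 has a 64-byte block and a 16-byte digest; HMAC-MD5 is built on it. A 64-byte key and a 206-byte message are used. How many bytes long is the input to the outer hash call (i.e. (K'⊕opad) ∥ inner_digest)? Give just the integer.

80

Key is 64 ≤ 64 bytes, zero-padded: |K'| = 64.
Outer input = (K'⊕opad) ∥ H(inner) → 64 + 16 = 80 bytes.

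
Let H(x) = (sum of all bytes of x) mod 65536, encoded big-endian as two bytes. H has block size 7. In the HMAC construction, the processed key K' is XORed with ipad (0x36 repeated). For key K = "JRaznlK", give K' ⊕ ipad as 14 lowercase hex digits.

7c64574c585a7d

Key "JRaznlK" = 4a 52 61 7a 6e 6c 4b is exactly B = 7 bytes: K' = 4a 52 61 7a 6e 6c 4b.
XOR each byte with 0x36: 4a⊕36=7c, 52⊕36=64, 61⊕36=57, 7a⊕36=4c, 6e⊕36=58, 6c⊕36=5a, 4b⊕36=7d.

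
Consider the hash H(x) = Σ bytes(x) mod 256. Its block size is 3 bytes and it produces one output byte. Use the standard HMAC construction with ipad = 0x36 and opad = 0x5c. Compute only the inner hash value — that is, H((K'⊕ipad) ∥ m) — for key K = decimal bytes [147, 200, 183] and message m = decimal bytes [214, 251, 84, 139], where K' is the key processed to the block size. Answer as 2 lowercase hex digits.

d4

Key decimal bytes [147, 200, 183] = 93 c8 b7 is exactly B = 3 bytes: K' = 93 c8 b7.
K' ⊕ ipad = a5 fe 81.
Inner input = a5 fe 81 ∥ d6 fb 54 8b.
Inner hash: sum = 165+254+129+214+251+84+139 = 1236; mod 256 = 212 → d4.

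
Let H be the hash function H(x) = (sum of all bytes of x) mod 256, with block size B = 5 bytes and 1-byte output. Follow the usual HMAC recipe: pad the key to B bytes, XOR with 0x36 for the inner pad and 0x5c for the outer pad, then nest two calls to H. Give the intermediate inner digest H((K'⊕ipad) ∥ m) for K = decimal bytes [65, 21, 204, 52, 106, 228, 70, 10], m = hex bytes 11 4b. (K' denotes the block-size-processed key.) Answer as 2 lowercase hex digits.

Key decimal bytes [65, 21, 204, 52, 106, 228, 70, 10] = 41 15 cc 34 6a e4 46 0a is 8 bytes > B = 5, so hash it first: H(key) = f4, then zero-pad to 5 bytes: K' = f4 00 00 00 00.
K' ⊕ ipad = c2 36 36 36 36.
Inner input = c2 36 36 36 36 ∥ 11 4b.
Inner hash: sum = 194+54+54+54+54+17+75 = 502; mod 256 = 246 → f6.

f6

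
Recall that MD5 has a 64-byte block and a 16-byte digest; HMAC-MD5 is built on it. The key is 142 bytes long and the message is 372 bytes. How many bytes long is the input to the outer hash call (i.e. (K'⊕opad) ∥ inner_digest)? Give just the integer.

80

Key is 142 > 64 bytes, so it is hashed to 16 bytes then zero-padded to 64: |K'| = 64.
Outer input = (K'⊕opad) ∥ H(inner) → 64 + 16 = 80 bytes.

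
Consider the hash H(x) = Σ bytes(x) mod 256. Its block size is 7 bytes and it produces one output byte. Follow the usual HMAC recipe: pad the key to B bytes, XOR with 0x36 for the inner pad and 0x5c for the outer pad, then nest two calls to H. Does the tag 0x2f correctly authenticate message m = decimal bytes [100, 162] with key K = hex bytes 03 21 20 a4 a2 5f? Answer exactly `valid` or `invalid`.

invalid

Key hex bytes 03 21 20 a4 a2 5f is 6 bytes ≤ B = 7; zero-pad to 7 bytes: K' = 03 21 20 a4 a2 5f 00.
K' ⊕ ipad = 35 17 16 92 94 69 36; K' ⊕ opad = 5f 7d 7c f8 fe 03 5c.
Inner hash: sum = 53+23+22+146+148+105+54+100+162 = 813; mod 256 = 45 → 2d.
Outer hash (recomputed tag): sum = 95+125+124+248+254+3+92+45 = 986; mod 256 = 218 → da.
Recomputed tag = da; claimed = 2f → mismatch.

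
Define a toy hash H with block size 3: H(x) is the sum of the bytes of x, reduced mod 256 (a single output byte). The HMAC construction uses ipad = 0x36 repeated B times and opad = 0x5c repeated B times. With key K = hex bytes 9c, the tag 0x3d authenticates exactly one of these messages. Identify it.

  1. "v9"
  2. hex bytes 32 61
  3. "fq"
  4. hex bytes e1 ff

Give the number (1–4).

1

Key hex bytes 9c is 1 byte ≤ B = 3; zero-pad to 3 bytes: K' = 9c 00 00.
K' ⊕ ipad = aa 36 36; K' ⊕ opad = c0 5c 5c.
m1: inner = H(aa 36 36 76 39) = c5; tag = H(c0 5c 5c c5) = 3d ← matches
m2: inner = H(aa 36 36 32 61) = a9; tag = H(c0 5c 5c a9) = 21
m3: inner = H(aa 36 36 66 71) = ed; tag = H(c0 5c 5c ed) = 65
m4: inner = H(aa 36 36 e1 ff) = f6; tag = H(c0 5c 5c f6) = 6e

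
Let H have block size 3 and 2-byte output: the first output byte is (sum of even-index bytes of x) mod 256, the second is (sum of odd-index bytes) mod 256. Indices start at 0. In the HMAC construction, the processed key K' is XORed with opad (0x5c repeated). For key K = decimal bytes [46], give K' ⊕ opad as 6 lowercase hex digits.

Key decimal bytes [46] = 2e is 1 byte ≤ B = 3; zero-pad to 3 bytes: K' = 2e 00 00.
XOR each byte with 0x5c: 2e⊕5c=72, 00⊕5c=5c, 00⊕5c=5c.

725c5c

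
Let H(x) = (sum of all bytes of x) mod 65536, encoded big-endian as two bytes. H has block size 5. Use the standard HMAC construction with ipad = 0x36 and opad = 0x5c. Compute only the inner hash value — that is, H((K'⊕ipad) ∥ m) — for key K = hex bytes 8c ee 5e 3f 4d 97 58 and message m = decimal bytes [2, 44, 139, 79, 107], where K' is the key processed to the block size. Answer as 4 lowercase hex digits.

Key hex bytes 8c ee 5e 3f 4d 97 58 is 7 bytes > B = 5, so hash it first: H(key) = 03 53, then zero-pad to 5 bytes: K' = 03 53 00 00 00.
K' ⊕ ipad = 35 65 36 36 36.
Inner input = 35 65 36 36 36 ∥ 02 2c 8b 4f 6b.
Inner hash: sum = 53+101+54+54+54+2+44+139+79+107 = 687 → 02 af.

02af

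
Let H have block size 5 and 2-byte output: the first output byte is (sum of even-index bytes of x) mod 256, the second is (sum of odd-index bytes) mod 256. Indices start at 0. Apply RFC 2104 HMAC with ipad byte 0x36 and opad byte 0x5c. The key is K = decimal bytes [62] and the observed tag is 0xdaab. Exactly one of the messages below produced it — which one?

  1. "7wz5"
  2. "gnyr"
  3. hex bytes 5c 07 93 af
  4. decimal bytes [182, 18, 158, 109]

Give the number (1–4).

4

Key decimal bytes [62] = 3e is 1 byte ≤ B = 5; zero-pad to 5 bytes: K' = 3e 00 00 00 00.
K' ⊕ ipad = 08 36 36 36 36; K' ⊕ opad = 62 5c 5c 5c 5c.
m1: inner = H(08 36 36 36 36 37 77 7a 35) = 20 1d; tag = H(62 5c 5c 5c 5c 20 1d) = 37d8
m2: inner = H(08 36 36 36 36 67 6e 79 72) = 54 4c; tag = H(62 5c 5c 5c 5c 54 4c) = 660c
m3: inner = H(08 36 36 36 36 5c 07 93 af) = 2a 5b; tag = H(62 5c 5c 5c 5c 2a 5b) = 75e2
m4: inner = H(08 36 36 36 36 b6 12 9e 6d) = f3 c0; tag = H(62 5c 5c 5c 5c f3 c0) = daab ← matches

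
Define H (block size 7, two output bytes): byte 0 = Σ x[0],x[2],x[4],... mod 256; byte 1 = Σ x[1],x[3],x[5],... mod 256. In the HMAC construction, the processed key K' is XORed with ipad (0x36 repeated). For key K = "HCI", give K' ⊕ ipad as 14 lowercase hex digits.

Key "HCI" = 48 43 49 is 3 bytes ≤ B = 7; zero-pad to 7 bytes: K' = 48 43 49 00 00 00 00.
XOR each byte with 0x36: 48⊕36=7e, 43⊕36=75, 49⊕36=7f, 00⊕36=36, 00⊕36=36, 00⊕36=36, 00⊕36=36.

7e757f36363636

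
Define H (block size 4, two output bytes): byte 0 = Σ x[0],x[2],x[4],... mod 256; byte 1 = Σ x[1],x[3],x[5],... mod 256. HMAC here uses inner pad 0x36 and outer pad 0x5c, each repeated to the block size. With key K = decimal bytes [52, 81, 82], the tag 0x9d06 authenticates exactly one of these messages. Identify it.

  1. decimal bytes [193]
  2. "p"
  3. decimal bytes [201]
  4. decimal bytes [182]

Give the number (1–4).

1

Key decimal bytes [52, 81, 82] = 34 51 52 is 3 bytes ≤ B = 4; zero-pad to 4 bytes: K' = 34 51 52 00.
K' ⊕ ipad = 02 67 64 36; K' ⊕ opad = 68 0d 0e 5c.
m1: inner = H(02 67 64 36 c1) = 27 9d; tag = H(68 0d 0e 5c 27 9d) = 9d06 ← matches
m2: inner = H(02 67 64 36 70) = d6 9d; tag = H(68 0d 0e 5c d6 9d) = 4c06
m3: inner = H(02 67 64 36 c9) = 2f 9d; tag = H(68 0d 0e 5c 2f 9d) = a506
m4: inner = H(02 67 64 36 b6) = 1c 9d; tag = H(68 0d 0e 5c 1c 9d) = 9206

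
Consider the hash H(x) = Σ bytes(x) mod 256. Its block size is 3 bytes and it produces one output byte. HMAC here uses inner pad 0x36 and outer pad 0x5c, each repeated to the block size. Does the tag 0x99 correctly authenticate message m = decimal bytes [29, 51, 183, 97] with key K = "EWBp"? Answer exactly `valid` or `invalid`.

invalid

Key "EWBp" = 45 57 42 70 is 4 bytes > B = 3, so hash it first: H(key) = 4e, then zero-pad to 3 bytes: K' = 4e 00 00.
K' ⊕ ipad = 78 36 36; K' ⊕ opad = 12 5c 5c.
Inner hash: sum = 120+54+54+29+51+183+97 = 588; mod 256 = 76 → 4c.
Outer hash (recomputed tag): sum = 18+92+92+76 = 278; mod 256 = 22 → 16.
Recomputed tag = 16; claimed = 99 → mismatch.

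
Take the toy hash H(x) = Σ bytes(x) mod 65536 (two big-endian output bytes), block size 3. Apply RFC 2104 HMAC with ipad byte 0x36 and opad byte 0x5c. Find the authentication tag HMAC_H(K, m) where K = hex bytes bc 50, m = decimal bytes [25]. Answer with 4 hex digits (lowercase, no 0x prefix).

0188

Key hex bytes bc 50 is 2 bytes ≤ B = 3; zero-pad to 3 bytes: K' = bc 50 00.
K' ⊕ ipad = 8a 66 36.  K' ⊕ opad = e0 0c 5c.
Inner input = (K'⊕ipad) ∥ m = 8a 66 36 ∥ 19.
Inner hash: sum = 138+102+54+25 = 319 → 01 3f.
Outer input = (K'⊕opad) ∥ inner = e0 0c 5c ∥ 01 3f.
Outer hash (tag): sum = 224+12+92+1+63 = 392 → 01 88.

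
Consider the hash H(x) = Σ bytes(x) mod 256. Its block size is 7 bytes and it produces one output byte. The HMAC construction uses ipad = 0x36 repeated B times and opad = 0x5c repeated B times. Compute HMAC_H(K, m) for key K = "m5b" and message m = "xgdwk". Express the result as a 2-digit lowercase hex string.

Key "m5b" = 6d 35 62 is 3 bytes ≤ B = 7; zero-pad to 7 bytes: K' = 6d 35 62 00 00 00 00.
K' ⊕ ipad = 5b 03 54 36 36 36 36.  K' ⊕ opad = 31 69 3e 5c 5c 5c 5c.
Inner input = (K'⊕ipad) ∥ m = 5b 03 54 36 36 36 36 ∥ 78 67 64 77 6b.
Inner hash: sum = 91+3+84+54+54+54+54+120+103+100+119+107 = 943; mod 256 = 175 → af.
Outer input = (K'⊕opad) ∥ inner = 31 69 3e 5c 5c 5c 5c ∥ af.
Outer hash (tag): sum = 49+105+62+92+92+92+92+175 = 759; mod 256 = 247 → f7.

f7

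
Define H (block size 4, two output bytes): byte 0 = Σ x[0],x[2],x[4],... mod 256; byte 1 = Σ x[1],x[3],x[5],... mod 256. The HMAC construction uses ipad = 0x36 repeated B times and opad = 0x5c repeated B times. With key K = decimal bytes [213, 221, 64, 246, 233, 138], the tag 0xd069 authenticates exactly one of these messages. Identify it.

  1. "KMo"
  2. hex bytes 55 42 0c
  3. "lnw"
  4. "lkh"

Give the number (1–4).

4

Key decimal bytes [213, 221, 64, 246, 233, 138] = d5 dd 40 f6 e9 8a is 6 bytes > B = 4, so hash it first: H(key) = fe 5d, then zero-pad to 4 bytes: K' = fe 5d 00 00.
K' ⊕ ipad = c8 6b 36 36; K' ⊕ opad = a2 01 5c 5c.
m1: inner = H(c8 6b 36 36 4b 4d 6f) = b8 ee; tag = H(a2 01 5c 5c b8 ee) = b64b
m2: inner = H(c8 6b 36 36 55 42 0c) = 5f e3; tag = H(a2 01 5c 5c 5f e3) = 5d40
m3: inner = H(c8 6b 36 36 6c 6e 77) = e1 0f; tag = H(a2 01 5c 5c e1 0f) = df6c
m4: inner = H(c8 6b 36 36 6c 6b 68) = d2 0c; tag = H(a2 01 5c 5c d2 0c) = d069 ← matches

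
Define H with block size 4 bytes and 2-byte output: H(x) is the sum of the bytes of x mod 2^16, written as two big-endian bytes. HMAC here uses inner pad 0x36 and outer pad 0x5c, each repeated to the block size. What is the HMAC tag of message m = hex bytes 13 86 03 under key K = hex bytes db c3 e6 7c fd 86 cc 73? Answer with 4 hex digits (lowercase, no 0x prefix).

Key hex bytes db c3 e6 7c fd 86 cc 73 is 8 bytes > B = 4, so hash it first: H(key) = 05 c2, then zero-pad to 4 bytes: K' = 05 c2 00 00.
K' ⊕ ipad = 33 f4 36 36.  K' ⊕ opad = 59 9e 5c 5c.
Inner input = (K'⊕ipad) ∥ m = 33 f4 36 36 ∥ 13 86 03.
Inner hash: sum = 51+244+54+54+19+134+3 = 559 → 02 2f.
Outer input = (K'⊕opad) ∥ inner = 59 9e 5c 5c ∥ 02 2f.
Outer hash (tag): sum = 89+158+92+92+2+47 = 480 → 01 e0.

01e0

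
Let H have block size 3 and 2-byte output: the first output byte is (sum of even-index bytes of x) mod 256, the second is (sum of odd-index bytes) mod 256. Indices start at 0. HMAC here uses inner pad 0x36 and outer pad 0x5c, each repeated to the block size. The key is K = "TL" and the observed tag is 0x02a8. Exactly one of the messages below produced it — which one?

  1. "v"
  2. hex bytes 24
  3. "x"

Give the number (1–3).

Key "TL" = 54 4c is 2 bytes ≤ B = 3; zero-pad to 3 bytes: K' = 54 4c 00.
K' ⊕ ipad = 62 7a 36; K' ⊕ opad = 08 10 5c.
m1: inner = H(62 7a 36 76) = 98 f0; tag = H(08 10 5c 98 f0) = 54a8
m2: inner = H(62 7a 36 24) = 98 9e; tag = H(08 10 5c 98 9e) = 02a8 ← matches
m3: inner = H(62 7a 36 78) = 98 f2; tag = H(08 10 5c 98 f2) = 56a8

2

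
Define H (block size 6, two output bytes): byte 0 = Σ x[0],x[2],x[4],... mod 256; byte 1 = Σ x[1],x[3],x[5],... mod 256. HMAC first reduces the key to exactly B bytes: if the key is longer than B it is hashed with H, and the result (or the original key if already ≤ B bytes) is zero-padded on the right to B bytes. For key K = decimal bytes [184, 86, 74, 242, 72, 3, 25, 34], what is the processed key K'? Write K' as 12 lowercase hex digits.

|K| = 8 > B = 6, so first hash the key.
H(K): even-index sum = 355 mod 256 = 99; odd-index sum = 365 mod 256 = 109 → 63 6d.
Zero-pad H(K) = 63 6d to 6 bytes: K' = 63 6d 00 00 00 00.

636d00000000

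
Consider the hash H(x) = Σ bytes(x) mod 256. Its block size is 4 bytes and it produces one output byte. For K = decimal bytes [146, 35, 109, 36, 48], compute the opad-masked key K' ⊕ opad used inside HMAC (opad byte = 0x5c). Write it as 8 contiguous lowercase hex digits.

2a5c5c5c

Key decimal bytes [146, 35, 109, 36, 48] = 92 23 6d 24 30 is 5 bytes > B = 4, so hash it first: H(key) = 76, then zero-pad to 4 bytes: K' = 76 00 00 00.
XOR each byte with 0x5c: 76⊕5c=2a, 00⊕5c=5c, 00⊕5c=5c, 00⊕5c=5c.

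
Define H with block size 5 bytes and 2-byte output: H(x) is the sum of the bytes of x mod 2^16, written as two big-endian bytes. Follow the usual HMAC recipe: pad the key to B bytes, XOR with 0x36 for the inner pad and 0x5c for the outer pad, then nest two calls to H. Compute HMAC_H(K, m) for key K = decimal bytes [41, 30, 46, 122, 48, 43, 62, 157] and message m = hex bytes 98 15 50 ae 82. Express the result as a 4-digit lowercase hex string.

Key decimal bytes [41, 30, 46, 122, 48, 43, 62, 157] = 29 1e 2e 7a 30 2b 3e 9d is 8 bytes > B = 5, so hash it first: H(key) = 02 25, then zero-pad to 5 bytes: K' = 02 25 00 00 00.
K' ⊕ ipad = 34 13 36 36 36.  K' ⊕ opad = 5e 79 5c 5c 5c.
Inner input = (K'⊕ipad) ∥ m = 34 13 36 36 36 ∥ 98 15 50 ae 82.
Inner hash: sum = 52+19+54+54+54+152+21+80+174+130 = 790 → 03 16.
Outer input = (K'⊕opad) ∥ inner = 5e 79 5c 5c 5c ∥ 03 16.
Outer hash (tag): sum = 94+121+92+92+92+3+22 = 516 → 02 04.

0204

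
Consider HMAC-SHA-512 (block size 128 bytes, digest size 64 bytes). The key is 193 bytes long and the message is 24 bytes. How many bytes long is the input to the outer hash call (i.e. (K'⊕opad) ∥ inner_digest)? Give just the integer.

Key is 193 > 128 bytes, so it is hashed to 64 bytes then zero-padded to 128: |K'| = 128.
Outer input = (K'⊕opad) ∥ H(inner) → 128 + 64 = 192 bytes.

192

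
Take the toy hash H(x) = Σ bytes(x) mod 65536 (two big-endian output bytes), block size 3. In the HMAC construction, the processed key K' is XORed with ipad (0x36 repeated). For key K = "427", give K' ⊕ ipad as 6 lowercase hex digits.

020401

Key "427" = 34 32 37 is exactly B = 3 bytes: K' = 34 32 37.
XOR each byte with 0x36: 34⊕36=02, 32⊕36=04, 37⊕36=01.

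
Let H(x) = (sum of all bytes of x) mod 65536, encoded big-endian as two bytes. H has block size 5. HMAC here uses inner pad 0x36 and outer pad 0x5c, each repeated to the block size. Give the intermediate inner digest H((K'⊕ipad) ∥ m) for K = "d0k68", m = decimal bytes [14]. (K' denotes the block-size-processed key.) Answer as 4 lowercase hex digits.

Key "d0k68" = 64 30 6b 36 38 is exactly B = 5 bytes: K' = 64 30 6b 36 38.
K' ⊕ ipad = 52 06 5d 00 0e.
Inner input = 52 06 5d 00 0e ∥ 0e.
Inner hash: sum = 82+6+93+0+14+14 = 209 → 00 d1.

00d1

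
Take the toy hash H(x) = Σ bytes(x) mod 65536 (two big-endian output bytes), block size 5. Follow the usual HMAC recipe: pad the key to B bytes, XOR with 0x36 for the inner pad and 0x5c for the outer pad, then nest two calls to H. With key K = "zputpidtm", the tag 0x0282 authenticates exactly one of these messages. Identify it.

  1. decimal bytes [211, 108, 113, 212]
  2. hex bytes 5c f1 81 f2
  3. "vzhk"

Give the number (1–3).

2

Key "zputpidtm" = 7a 70 75 74 70 69 64 74 6d is 9 bytes > B = 5, so hash it first: H(key) = 03 f1, then zero-pad to 5 bytes: K' = 03 f1 00 00 00.
K' ⊕ ipad = 35 c7 36 36 36; K' ⊕ opad = 5f ad 5c 5c 5c.
m1: inner = H(35 c7 36 36 36 d3 6c 71 d4) = 04 22; tag = H(5f ad 5c 5c 5c 04 22) = 0246
m2: inner = H(35 c7 36 36 36 5c f1 81 f2) = 04 5e; tag = H(5f ad 5c 5c 5c 04 5e) = 0282 ← matches
m3: inner = H(35 c7 36 36 36 76 7a 68 6b) = 03 61; tag = H(5f ad 5c 5c 5c 03 61) = 0284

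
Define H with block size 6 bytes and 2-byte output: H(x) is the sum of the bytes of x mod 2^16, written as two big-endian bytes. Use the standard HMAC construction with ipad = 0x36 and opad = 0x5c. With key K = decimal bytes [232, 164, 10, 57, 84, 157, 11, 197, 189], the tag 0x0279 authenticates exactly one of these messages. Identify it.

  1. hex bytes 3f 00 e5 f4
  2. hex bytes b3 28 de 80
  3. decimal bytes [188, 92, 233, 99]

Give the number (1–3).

Key decimal bytes [232, 164, 10, 57, 84, 157, 11, 197, 189] = e8 a4 0a 39 54 9d 0b c5 bd is 9 bytes > B = 6, so hash it first: H(key) = 04 4d, then zero-pad to 6 bytes: K' = 04 4d 00 00 00 00.
K' ⊕ ipad = 32 7b 36 36 36 36; K' ⊕ opad = 58 11 5c 5c 5c 5c.
m1: inner = H(32 7b 36 36 36 36 3f 00 e5 f4) = 03 9d; tag = H(58 11 5c 5c 5c 5c 03 9d) = 0279 ← matches
m2: inner = H(32 7b 36 36 36 36 b3 28 de 80) = 03 be; tag = H(58 11 5c 5c 5c 5c 03 be) = 029a
m3: inner = H(32 7b 36 36 36 36 bc 5c e9 63) = 03 e9; tag = H(58 11 5c 5c 5c 5c 03 e9) = 02c5

1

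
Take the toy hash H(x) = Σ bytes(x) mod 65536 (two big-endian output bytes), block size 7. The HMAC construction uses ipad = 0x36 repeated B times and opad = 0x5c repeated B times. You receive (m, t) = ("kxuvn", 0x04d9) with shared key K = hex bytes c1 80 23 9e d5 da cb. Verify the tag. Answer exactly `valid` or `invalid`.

valid

Key hex bytes c1 80 23 9e d5 da cb is exactly B = 7 bytes: K' = c1 80 23 9e d5 da cb.
K' ⊕ ipad = f7 b6 15 a8 e3 ec fd; K' ⊕ opad = 9d dc 7f c2 89 86 97.
Inner hash: sum = 247+182+21+168+227+236+253+107+120+117+118+110 = 1906 → 07 72.
Outer hash (recomputed tag): sum = 157+220+127+194+137+134+151+7+114 = 1241 → 04 d9.
Recomputed tag = 04d9; claimed = 04d9 → match.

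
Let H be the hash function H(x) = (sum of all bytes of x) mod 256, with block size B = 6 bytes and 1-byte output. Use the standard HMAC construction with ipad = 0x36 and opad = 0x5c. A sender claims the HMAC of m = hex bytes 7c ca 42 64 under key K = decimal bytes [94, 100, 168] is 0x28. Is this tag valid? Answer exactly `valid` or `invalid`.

valid

Key decimal bytes [94, 100, 168] = 5e 64 a8 is 3 bytes ≤ B = 6; zero-pad to 6 bytes: K' = 5e 64 a8 00 00 00.
K' ⊕ ipad = 68 52 9e 36 36 36; K' ⊕ opad = 02 38 f4 5c 5c 5c.
Inner hash: sum = 104+82+158+54+54+54+124+202+66+100 = 998; mod 256 = 230 → e6.
Outer hash (recomputed tag): sum = 2+56+244+92+92+92+230 = 808; mod 256 = 40 → 28.
Recomputed tag = 28; claimed = 28 → match.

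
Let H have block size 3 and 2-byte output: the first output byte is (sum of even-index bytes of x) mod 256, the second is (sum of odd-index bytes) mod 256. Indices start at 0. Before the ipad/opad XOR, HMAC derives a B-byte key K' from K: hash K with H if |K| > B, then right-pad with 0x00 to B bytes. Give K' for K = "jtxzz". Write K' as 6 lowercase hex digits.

|K| = 5 > B = 3, so first hash the key.
H(K): even-index sum = 348 mod 256 = 92; odd-index sum = 238 mod 256 = 238 → 5c ee.
Zero-pad H(K) = 5c ee to 3 bytes: K' = 5c ee 00.

5cee00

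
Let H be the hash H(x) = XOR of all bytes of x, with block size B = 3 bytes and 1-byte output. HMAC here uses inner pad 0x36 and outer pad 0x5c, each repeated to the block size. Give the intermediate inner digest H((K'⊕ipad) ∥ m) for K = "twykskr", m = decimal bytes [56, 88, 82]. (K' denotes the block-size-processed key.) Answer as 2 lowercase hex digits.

7f

Key "twykskr" = 74 77 79 6b 73 6b 72 is 7 bytes > B = 3, so hash it first: H(key) = 7b, then zero-pad to 3 bytes: K' = 7b 00 00.
K' ⊕ ipad = 4d 36 36.
Inner input = 4d 36 36 ∥ 38 58 52.
Inner hash: XOR 4d⊕36⊕36⊕38⊕58⊕52 = 7f.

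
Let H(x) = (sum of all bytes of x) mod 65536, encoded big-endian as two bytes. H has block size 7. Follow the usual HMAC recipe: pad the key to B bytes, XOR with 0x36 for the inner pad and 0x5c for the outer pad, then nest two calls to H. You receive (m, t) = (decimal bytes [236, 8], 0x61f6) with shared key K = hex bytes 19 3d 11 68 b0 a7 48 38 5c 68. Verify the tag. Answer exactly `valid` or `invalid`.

Key hex bytes 19 3d 11 68 b0 a7 48 38 5c 68 is 10 bytes > B = 7, so hash it first: H(key) = 03 6a, then zero-pad to 7 bytes: K' = 03 6a 00 00 00 00 00.
K' ⊕ ipad = 35 5c 36 36 36 36 36; K' ⊕ opad = 5f 36 5c 5c 5c 5c 5c.
Inner hash: sum = 53+92+54+54+54+54+54+236+8 = 659 → 02 93.
Outer hash (recomputed tag): sum = 95+54+92+92+92+92+92+2+147 = 758 → 02 f6.
Recomputed tag = 02f6; claimed = 61f6 → mismatch.

invalid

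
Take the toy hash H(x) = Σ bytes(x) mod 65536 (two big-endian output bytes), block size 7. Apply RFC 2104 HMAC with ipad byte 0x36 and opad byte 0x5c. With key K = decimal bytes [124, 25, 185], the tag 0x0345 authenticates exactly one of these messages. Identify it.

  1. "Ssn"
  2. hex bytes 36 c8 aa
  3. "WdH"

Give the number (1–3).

2

Key decimal bytes [124, 25, 185] = 7c 19 b9 is 3 bytes ≤ B = 7; zero-pad to 7 bytes: K' = 7c 19 b9 00 00 00 00.
K' ⊕ ipad = 4a 2f 8f 36 36 36 36; K' ⊕ opad = 20 45 e5 5c 5c 5c 5c.
m1: inner = H(4a 2f 8f 36 36 36 36 53 73 6e) = 03 14; tag = H(20 45 e5 5c 5c 5c 5c 03 14) = 02d1
m2: inner = H(4a 2f 8f 36 36 36 36 36 c8 aa) = 03 88; tag = H(20 45 e5 5c 5c 5c 5c 03 88) = 0345 ← matches
m3: inner = H(4a 2f 8f 36 36 36 36 57 64 48) = 02 e3; tag = H(20 45 e5 5c 5c 5c 5c 02 e3) = 039f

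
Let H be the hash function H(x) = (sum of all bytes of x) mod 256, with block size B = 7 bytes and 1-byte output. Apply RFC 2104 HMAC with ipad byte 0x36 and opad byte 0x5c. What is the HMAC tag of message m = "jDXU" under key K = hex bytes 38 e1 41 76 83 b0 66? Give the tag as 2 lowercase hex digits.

ef

Key hex bytes 38 e1 41 76 83 b0 66 is exactly B = 7 bytes: K' = 38 e1 41 76 83 b0 66.
K' ⊕ ipad = 0e d7 77 40 b5 86 50.  K' ⊕ opad = 64 bd 1d 2a df ec 3a.
Inner input = (K'⊕ipad) ∥ m = 0e d7 77 40 b5 86 50 ∥ 6a 44 58 55.
Inner hash: sum = 14+215+119+64+181+134+80+106+68+88+85 = 1154; mod 256 = 130 → 82.
Outer input = (K'⊕opad) ∥ inner = 64 bd 1d 2a df ec 3a ∥ 82.
Outer hash (tag): sum = 100+189+29+42+223+236+58+130 = 1007; mod 256 = 239 → ef.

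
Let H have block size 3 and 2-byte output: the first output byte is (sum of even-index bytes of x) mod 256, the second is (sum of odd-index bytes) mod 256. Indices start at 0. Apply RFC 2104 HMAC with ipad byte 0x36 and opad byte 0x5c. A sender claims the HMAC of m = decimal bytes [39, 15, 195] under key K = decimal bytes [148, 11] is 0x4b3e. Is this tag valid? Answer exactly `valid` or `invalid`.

Key decimal bytes [148, 11] = 94 0b is 2 bytes ≤ B = 3; zero-pad to 3 bytes: K' = 94 0b 00.
K' ⊕ ipad = a2 3d 36; K' ⊕ opad = c8 57 5c.
Inner hash: even-index sum = 231 mod 256 = 231; odd-index sum = 295 mod 256 = 39 → e7 27.
Outer hash (recomputed tag): even-index sum = 331 mod 256 = 75; odd-index sum = 318 mod 256 = 62 → 4b 3e.
Recomputed tag = 4b3e; claimed = 4b3e → match.

valid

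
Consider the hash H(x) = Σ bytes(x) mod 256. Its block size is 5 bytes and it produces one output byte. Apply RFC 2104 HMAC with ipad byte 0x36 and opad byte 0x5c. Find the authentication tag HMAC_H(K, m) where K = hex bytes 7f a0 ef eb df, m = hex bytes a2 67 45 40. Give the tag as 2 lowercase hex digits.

18

Key hex bytes 7f a0 ef eb df is exactly B = 5 bytes: K' = 7f a0 ef eb df.
K' ⊕ ipad = 49 96 d9 dd e9.  K' ⊕ opad = 23 fc b3 b7 83.
Inner input = (K'⊕ipad) ∥ m = 49 96 d9 dd e9 ∥ a2 67 45 40.
Inner hash: sum = 73+150+217+221+233+162+103+69+64 = 1292; mod 256 = 12 → 0c.
Outer input = (K'⊕opad) ∥ inner = 23 fc b3 b7 83 ∥ 0c.
Outer hash (tag): sum = 35+252+179+183+131+12 = 792; mod 256 = 24 → 18.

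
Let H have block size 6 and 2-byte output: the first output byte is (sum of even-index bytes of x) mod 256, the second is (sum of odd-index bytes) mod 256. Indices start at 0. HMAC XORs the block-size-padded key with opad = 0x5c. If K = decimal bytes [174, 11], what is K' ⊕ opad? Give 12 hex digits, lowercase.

Key decimal bytes [174, 11] = ae 0b is 2 bytes ≤ B = 6; zero-pad to 6 bytes: K' = ae 0b 00 00 00 00.
XOR each byte with 0x5c: ae⊕5c=f2, 0b⊕5c=57, 00⊕5c=5c, 00⊕5c=5c, 00⊕5c=5c, 00⊕5c=5c.

f2575c5c5c5c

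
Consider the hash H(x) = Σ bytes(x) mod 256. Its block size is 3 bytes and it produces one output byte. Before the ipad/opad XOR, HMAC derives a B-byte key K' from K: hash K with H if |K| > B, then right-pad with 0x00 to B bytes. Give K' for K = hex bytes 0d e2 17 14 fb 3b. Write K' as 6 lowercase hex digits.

500000

|K| = 6 > B = 3, so first hash the key.
H(K): sum = 13+226+23+20+251+59 = 592; mod 256 = 80 → 50.
Zero-pad H(K) = 50 to 3 bytes: K' = 50 00 00.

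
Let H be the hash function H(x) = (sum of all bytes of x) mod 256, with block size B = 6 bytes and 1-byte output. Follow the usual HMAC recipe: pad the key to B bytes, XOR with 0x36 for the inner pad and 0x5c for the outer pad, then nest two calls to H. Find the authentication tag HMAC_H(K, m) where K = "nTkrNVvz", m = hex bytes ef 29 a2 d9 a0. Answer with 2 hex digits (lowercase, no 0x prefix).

Key "nTkrNVvz" = 6e 54 6b 72 4e 56 76 7a is 8 bytes > B = 6, so hash it first: H(key) = 33, then zero-pad to 6 bytes: K' = 33 00 00 00 00 00.
K' ⊕ ipad = 05 36 36 36 36 36.  K' ⊕ opad = 6f 5c 5c 5c 5c 5c.
Inner input = (K'⊕ipad) ∥ m = 05 36 36 36 36 36 ∥ ef 29 a2 d9 a0.
Inner hash: sum = 5+54+54+54+54+54+239+41+162+217+160 = 1094; mod 256 = 70 → 46.
Outer input = (K'⊕opad) ∥ inner = 6f 5c 5c 5c 5c 5c ∥ 46.
Outer hash (tag): sum = 111+92+92+92+92+92+70 = 641; mod 256 = 129 → 81.

81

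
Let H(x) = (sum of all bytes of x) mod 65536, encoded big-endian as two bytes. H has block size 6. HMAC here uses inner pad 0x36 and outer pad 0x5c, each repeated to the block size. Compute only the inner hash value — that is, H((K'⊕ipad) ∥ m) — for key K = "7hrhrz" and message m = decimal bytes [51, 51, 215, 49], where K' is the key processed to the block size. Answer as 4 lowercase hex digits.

Key "7hrhrz" = 37 68 72 68 72 7a is exactly B = 6 bytes: K' = 37 68 72 68 72 7a.
K' ⊕ ipad = 01 5e 44 5e 44 4c.
Inner input = 01 5e 44 5e 44 4c ∥ 33 33 d7 31.
Inner hash: sum = 1+94+68+94+68+76+51+51+215+49 = 767 → 02 ff.

02ff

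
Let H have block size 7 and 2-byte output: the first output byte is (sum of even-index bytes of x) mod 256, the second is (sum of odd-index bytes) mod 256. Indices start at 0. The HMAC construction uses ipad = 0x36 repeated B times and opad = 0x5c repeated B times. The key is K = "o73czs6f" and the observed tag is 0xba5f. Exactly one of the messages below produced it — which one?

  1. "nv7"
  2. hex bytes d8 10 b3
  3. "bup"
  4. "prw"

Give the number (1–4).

Key "o73czs6f" = 6f 37 33 63 7a 73 36 66 is 8 bytes > B = 7, so hash it first: H(key) = 52 73, then zero-pad to 7 bytes: K' = 52 73 00 00 00 00 00.
K' ⊕ ipad = 64 45 36 36 36 36 36; K' ⊕ opad = 0e 2f 5c 5c 5c 5c 5c.
m1: inner = H(64 45 36 36 36 36 36 6e 76 37) = 7c 56; tag = H(0e 2f 5c 5c 5c 5c 5c 7c 56) = 7863
m2: inner = H(64 45 36 36 36 36 36 d8 10 b3) = 16 3c; tag = H(0e 2f 5c 5c 5c 5c 5c 16 3c) = 5efd
m3: inner = H(64 45 36 36 36 36 36 62 75 70) = 7b 83; tag = H(0e 2f 5c 5c 5c 5c 5c 7b 83) = a562
m4: inner = H(64 45 36 36 36 36 36 70 72 77) = 78 98; tag = H(0e 2f 5c 5c 5c 5c 5c 78 98) = ba5f ← matches

4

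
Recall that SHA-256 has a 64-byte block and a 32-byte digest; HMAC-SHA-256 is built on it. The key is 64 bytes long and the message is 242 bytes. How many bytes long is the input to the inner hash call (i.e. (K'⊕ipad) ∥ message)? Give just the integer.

Key is 64 ≤ 64 bytes, zero-padded: |K'| = 64.
Inner input = (K'⊕ipad) ∥ m → 64 + 242 = 306 bytes.

306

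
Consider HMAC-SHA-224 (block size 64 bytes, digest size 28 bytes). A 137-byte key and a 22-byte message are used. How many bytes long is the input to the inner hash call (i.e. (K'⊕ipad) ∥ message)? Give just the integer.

Key is 137 > 64 bytes, so it is hashed to 28 bytes then zero-padded to 64: |K'| = 64.
Inner input = (K'⊕ipad) ∥ m → 64 + 22 = 86 bytes.

86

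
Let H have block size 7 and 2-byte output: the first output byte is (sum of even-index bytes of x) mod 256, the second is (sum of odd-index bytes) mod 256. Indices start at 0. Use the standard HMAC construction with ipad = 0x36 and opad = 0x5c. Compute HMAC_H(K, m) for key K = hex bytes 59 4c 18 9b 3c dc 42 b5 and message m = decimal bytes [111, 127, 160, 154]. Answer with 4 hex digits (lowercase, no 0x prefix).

9070

Key hex bytes 59 4c 18 9b 3c dc 42 b5 is 8 bytes > B = 7, so hash it first: H(key) = ef 78, then zero-pad to 7 bytes: K' = ef 78 00 00 00 00 00.
K' ⊕ ipad = d9 4e 36 36 36 36 36.  K' ⊕ opad = b3 24 5c 5c 5c 5c 5c.
Inner input = (K'⊕ipad) ∥ m = d9 4e 36 36 36 36 36 ∥ 6f 7f a0 9a.
Inner hash: even-index sum = 660 mod 256 = 148; odd-index sum = 457 mod 256 = 201 → 94 c9.
Outer input = (K'⊕opad) ∥ inner = b3 24 5c 5c 5c 5c 5c ∥ 94 c9.
Outer hash (tag): even-index sum = 656 mod 256 = 144; odd-index sum = 368 mod 256 = 112 → 90 70.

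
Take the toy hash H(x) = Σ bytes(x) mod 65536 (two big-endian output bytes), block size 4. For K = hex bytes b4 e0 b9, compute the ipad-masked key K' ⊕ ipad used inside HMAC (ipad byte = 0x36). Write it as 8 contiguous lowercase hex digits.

Key hex bytes b4 e0 b9 is 3 bytes ≤ B = 4; zero-pad to 4 bytes: K' = b4 e0 b9 00.
XOR each byte with 0x36: b4⊕36=82, e0⊕36=d6, b9⊕36=8f, 00⊕36=36.

82d68f36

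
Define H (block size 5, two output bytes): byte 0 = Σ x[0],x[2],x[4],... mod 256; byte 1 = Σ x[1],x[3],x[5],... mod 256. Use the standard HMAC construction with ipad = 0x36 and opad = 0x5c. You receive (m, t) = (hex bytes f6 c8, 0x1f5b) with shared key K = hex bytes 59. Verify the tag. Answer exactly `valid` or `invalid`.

valid

Key hex bytes 59 is 1 byte ≤ B = 5; zero-pad to 5 bytes: K' = 59 00 00 00 00.
K' ⊕ ipad = 6f 36 36 36 36; K' ⊕ opad = 05 5c 5c 5c 5c.
Inner hash: even-index sum = 419 mod 256 = 163; odd-index sum = 354 mod 256 = 98 → a3 62.
Outer hash (recomputed tag): even-index sum = 287 mod 256 = 31; odd-index sum = 347 mod 256 = 91 → 1f 5b.
Recomputed tag = 1f5b; claimed = 1f5b → match.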